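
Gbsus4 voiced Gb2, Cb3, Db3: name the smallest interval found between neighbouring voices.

major second

Adjacent intervals: Gb2→Cb3 = perfect fourth; Cb3→Db3 = major second.
The smallest is Cb3 to Db3, a major second (2 semitones).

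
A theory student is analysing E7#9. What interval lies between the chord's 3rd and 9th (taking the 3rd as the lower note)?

M7

The chord tones of E7#9 are E, G#, B, D, F##.
That puts G# below F##.
Counting 7 letters and 11 half steps from G# gives a major seventh.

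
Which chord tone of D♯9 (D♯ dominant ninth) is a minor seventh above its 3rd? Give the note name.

E#

D♯9: D♯–F𝄪–A♯–C♯–E♯.
The 3rd is F𝄪. A minor seventh above F𝄪 is E♯.
E♯ is the chord's 9th.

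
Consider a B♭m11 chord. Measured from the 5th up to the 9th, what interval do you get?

perfect 5th

The chord tones of B♭m11 are B♭, D♭, F, A♭, C, E♭.
So we need the interval from F up to C.
Counting 5 letters and 7 half steps from F gives a perfect fifth.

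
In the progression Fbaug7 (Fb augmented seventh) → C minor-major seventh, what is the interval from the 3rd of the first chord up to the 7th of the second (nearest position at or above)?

augmented second

The 3rd of Fbaug7 (Fb augmented seventh) is Ab; the 7th of C minor-major seventh is B.
2 letter names make it a second; at 3 semitones (a half step wider than major) the quality is augmented.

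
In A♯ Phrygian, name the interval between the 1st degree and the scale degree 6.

m6

A♯ phrygian: A♯ B C♯ D♯ E♯ F♯ G♯.
The 1st degree is A♯ and the degree 6 is F♯.
From A♯ to F♯: 8 semitones over a sixth = minor.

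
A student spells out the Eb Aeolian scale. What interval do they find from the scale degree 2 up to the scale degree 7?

The scale runs Eb F Gb Ab Bb Cb Db.
That puts F below Db.
F up to Db is 8 semitones, a half step narrower than a major sixth, so the interval is minor.

m6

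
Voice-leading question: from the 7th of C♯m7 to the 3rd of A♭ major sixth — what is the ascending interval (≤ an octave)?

minor second

C♯m7 has B as its 7th, and A♭ major sixth has C as its 3rd.
From B to C: 1 semitone over a second = minor.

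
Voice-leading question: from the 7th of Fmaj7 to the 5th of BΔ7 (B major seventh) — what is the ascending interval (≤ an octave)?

The 7th of Fmaj7 is E; the 5th of BΔ7 (B major seventh) is F#.
Counting 2 letters and 2 half steps from E gives a major second.

M2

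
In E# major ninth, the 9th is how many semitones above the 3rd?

The chord tones of E#maj9 are E#, G##, B#, D##, F##.
G## to F## is a minor seventh: 10 semitones.

10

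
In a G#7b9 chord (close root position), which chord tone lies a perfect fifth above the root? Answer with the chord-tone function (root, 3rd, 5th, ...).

The chord tones of G#7b9 are G# B# D# F# A.
The root is G#. A perfect fifth above G# is D#.
D# is the chord's 5th.

5th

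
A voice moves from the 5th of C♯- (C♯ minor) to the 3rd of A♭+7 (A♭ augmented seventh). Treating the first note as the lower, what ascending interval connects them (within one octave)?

diminished fourth

C♯- (C♯ minor) has G♯ as its 5th, and A♭+7 (A♭ augmented seventh) has C as its 3rd.
4 letter names make it a fourth; at 4 semitones (a half step narrower than perfect) the quality is diminished.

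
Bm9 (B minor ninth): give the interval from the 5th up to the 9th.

Bmin9 is spelled B–D–F♯–A–C♯.
5th = F♯; 9th = C♯.
F♯ up to C♯ spans 5 letter names and 7 semitones — a perfect fifth.

perfect fifth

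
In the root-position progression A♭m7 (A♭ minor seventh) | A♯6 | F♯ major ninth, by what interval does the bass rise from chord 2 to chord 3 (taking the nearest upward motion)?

The roots are A♯ and F♯.
From A♯ to F♯: 8 semitones over a sixth = minor.

minor sixth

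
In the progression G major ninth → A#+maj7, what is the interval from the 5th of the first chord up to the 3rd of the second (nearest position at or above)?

augmented 7th

The 5th of G major ninth is D; the 3rd of A#+maj7 is C##.
From D to C##: 12 semitones over a seventh = augmented.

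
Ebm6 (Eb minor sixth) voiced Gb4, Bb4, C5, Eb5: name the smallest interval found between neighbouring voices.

major second

Adjacent intervals: Gb4→Bb4 = major third; Bb4→C5 = major second; C5→Eb5 = minor third.
The smallest is Bb4 to C5, a major second (2 semitones).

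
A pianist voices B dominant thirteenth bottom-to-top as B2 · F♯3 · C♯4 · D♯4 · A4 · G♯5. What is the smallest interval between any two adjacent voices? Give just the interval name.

major 2nd

Adjacent intervals: B2→F♯3 = perfect fifth; F♯3→C♯4 = perfect fifth; C♯4→D♯4 = major second; D♯4→A4 = diminished fifth; A4→G♯5 = major seventh.
The smallest is C♯4 to D♯4, a major second (2 semitones).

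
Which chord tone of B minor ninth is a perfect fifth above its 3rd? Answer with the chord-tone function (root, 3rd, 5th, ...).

7th

B minor ninth is spelled B, D, F#, A, C#.
The 3rd is D. A perfect fifth above D is A.
A is the chord's 7th.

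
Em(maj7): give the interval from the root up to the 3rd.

E minor-major seventh: E G B D#.
So we need the interval from E up to G.
3 letter names make it a third; at 3 semitones (a half step narrower than major) the quality is minor.

minor third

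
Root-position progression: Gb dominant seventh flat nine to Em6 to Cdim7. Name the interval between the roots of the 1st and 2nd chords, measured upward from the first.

augmented sixth

The roots are Gb and E.
6 letter names make it a sixth; at 10 semitones (a half step wider than major) the quality is augmented.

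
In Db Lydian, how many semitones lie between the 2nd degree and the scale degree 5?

The scale is Db Eb F G Ab Bb C.
Eb up to Ab is a perfect fourth — 5 semitones.

5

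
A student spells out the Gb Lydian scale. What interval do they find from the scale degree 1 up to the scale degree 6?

major sixth

Spelling the Gb Lydian scale: Gb Ab Bb C Db Eb F.
The scale degree 1 is Gb and the degree 6 is Eb.
From Gb to Eb is 9 semitones, exactly the major sixth.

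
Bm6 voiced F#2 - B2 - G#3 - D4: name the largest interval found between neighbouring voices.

Adjacent intervals: F#2→B2 = perfect fourth; B2→G#3 = major sixth; G#3→D4 = diminished fifth.
The largest is B2 to G#3, a major sixth (9 semitones).

M6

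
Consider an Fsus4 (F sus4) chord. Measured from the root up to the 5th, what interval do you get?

The chord tones of Fsus4 are F Bb C.
Root = F; 5th = C.
Counting 5 letters and 7 half steps from F gives a perfect fifth.

perfect fifth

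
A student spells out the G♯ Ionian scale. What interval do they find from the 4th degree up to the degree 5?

The scale runs G♯ A♯ B♯ C♯ D♯ E♯ F𝄪.
4th degree = C♯; 5th degree = D♯.
C♯ up to D♯ spans 2 letter names and 2 semitones — a major second.

major second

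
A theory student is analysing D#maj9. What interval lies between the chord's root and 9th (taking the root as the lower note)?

major 9th

Spelling the chord: D#-F##-A#-C##-E#.
So we need the interval from D# up to E#.
D# up to E# spans 9 letter names and 14 semitones — a major ninth.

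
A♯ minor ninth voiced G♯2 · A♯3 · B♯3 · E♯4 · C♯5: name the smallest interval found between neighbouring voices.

M2

Adjacent intervals: G♯2→A♯3 = major ninth; A♯3→B♯3 = major second; B♯3→E♯4 = perfect fourth; E♯4→C♯5 = minor sixth.
The smallest is A♯3 to B♯3, a major second (2 semitones).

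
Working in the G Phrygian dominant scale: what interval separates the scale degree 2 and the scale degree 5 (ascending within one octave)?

augmented fourth

Spelling the G Phrygian dominant scale: G A♭ B C D E♭ F.
That puts A♭ below D.
A♭ up to D is 6 semitones, a half step wider than a perfect fourth, so the interval is augmented.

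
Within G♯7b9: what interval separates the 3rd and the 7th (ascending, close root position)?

d5

G♯ dominant seventh flat nine: G♯–B♯–D♯–F♯–A.
So we need the interval from B♯ up to F♯.
B♯ up to F♯ is 6 semitones, a half step narrower than a perfect fifth, so the interval is diminished.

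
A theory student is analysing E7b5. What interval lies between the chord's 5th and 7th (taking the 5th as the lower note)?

major third

Spelling the chord: E-G♯-B♭-D.
5th = B♭; 7th = D.
Counting 3 letters and 4 half steps from B♭ gives a major third.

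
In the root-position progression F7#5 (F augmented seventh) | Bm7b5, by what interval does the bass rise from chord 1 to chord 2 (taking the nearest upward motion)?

A4

The roots are F and B.
F up to B is 6 semitones, a half step wider than a perfect fourth, so the interval is augmented.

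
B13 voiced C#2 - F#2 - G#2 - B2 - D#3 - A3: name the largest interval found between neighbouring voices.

diminished 5th

Adjacent intervals: C#2→F#2 = perfect fourth; F#2→G#2 = major second; G#2→B2 = minor third; B2→D#3 = major third; D#3→A3 = diminished fifth.
The largest is D#3 to A3, a diminished fifth (6 semitones).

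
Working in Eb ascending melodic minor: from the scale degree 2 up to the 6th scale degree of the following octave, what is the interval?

Spelling Eb ascending melodic minor: Eb F Gb Ab Bb C D.
That puts F below C.
Counting 12 letters and 19 half steps from F gives a perfect twelfth.

perfect 12th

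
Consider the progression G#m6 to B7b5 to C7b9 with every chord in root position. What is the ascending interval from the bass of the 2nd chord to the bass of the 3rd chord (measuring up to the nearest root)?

minor second

The roots are B and C.
2 letter names make it a second; at 1 semitone (a half step narrower than major) the quality is minor.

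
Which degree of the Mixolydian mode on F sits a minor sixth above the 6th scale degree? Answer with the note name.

Bb

The scale is F G A Bb C D Eb.
The 6th scale degree is D; a minor sixth above that is Bb — scale degree 4.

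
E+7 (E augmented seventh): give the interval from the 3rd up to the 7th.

Eaug7 is spelled E, G#, B#, D.
That puts G# below D.
G# up to D is 6 semitones, a half step narrower than a perfect fifth, so the interval is diminished.

diminished fifth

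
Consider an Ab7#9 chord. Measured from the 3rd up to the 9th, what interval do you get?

Ab7#9: Ab-C-Eb-Gb-B.
3rd = C; 9th = B.
From C to B is 11 semitones, exactly the major seventh.

major seventh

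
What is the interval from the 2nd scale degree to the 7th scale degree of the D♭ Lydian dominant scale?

The scale runs D♭ E♭ F G A♭ B♭ C♭.
2nd scale degree = E♭; 7th scale degree = C♭.
E♭ up to C♭ is 8 semitones, a half step narrower than a major sixth, so the interval is minor.

minor 6th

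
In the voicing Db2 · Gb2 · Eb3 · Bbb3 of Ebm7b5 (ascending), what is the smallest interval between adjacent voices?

P4

Adjacent intervals: Db2→Gb2 = perfect fourth; Gb2→Eb3 = major sixth; Eb3→Bbb3 = diminished fifth.
The smallest is Db2 to Gb2, a perfect fourth (5 semitones).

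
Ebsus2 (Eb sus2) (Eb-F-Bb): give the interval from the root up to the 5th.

perfect fifth

That puts Eb below Bb.
Eb up to Bb spans 5 letter names and 7 semitones — a perfect fifth.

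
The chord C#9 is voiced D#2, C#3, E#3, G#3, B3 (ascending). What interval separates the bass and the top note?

minor 13th

The outer voices are D#2 and B3.
13 letter names make it a thirteenth; at 20 semitones (a half step narrower than major) the quality is minor.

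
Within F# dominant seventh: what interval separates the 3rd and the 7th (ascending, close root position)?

diminished 5th

Spelling the chord: F#, A#, C#, E.
So we need the interval from A# up to E.
5 letter names make it a fifth; at 6 semitones (a half step narrower than perfect) the quality is diminished.
That tritone between 3rd and 7th is what gives the dominant seventh its pull toward resolution.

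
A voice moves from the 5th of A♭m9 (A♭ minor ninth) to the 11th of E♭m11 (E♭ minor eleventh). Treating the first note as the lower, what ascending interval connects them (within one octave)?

The 5th of A♭m9 (A♭ minor ninth) is E♭; the 11th of E♭m11 (E♭ minor eleventh) is A♭.
From E♭ to A♭ is 5 semitones, exactly the perfect fourth.

perfect fourth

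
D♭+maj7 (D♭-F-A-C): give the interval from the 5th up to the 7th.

5th = A; 7th = C.
3 letter names make it a third; at 3 semitones (a half step narrower than major) the quality is minor.

minor third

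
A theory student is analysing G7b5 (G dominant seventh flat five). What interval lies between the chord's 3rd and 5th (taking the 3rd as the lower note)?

diminished third

Spelling the chord: G, B, Db, F.
So we need the interval from B up to Db.
B up to Db is 2 semitones, a whole step narrower than a major third, so the interval is diminished.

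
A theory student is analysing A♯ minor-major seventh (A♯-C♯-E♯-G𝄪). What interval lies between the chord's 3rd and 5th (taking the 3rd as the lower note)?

major 3rd

3rd = C♯; 5th = E♯.
Counting 3 letters and 4 half steps from C♯ gives a major third.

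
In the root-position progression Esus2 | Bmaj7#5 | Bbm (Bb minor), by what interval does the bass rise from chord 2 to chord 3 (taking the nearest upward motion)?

diminished octave

The roots are B and Bb.
From B to Bb: 11 semitones over an octave = diminished.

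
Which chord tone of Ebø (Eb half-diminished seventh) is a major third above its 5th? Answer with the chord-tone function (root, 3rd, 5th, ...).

7th

Spelling the chord: Eb, Gb, Bbb, Db.
The 5th is Bbb. A major third above Bbb is Db.
Db is the chord's 7th.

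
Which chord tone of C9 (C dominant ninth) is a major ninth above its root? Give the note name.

Spelling the chord: C E G Bb D.
The root is C. A major ninth above C is D.
D is the chord's 9th.

D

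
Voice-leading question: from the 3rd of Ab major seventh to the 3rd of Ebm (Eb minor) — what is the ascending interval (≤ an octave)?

Ab major seventh has C as its 3rd, and Ebm (Eb minor) has Gb as its 3rd.
C up to Gb is 6 semitones, a half step narrower than a perfect fifth, so the interval is diminished.

diminished 5th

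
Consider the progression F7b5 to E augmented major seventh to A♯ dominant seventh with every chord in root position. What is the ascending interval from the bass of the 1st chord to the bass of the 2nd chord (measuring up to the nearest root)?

major seventh

The roots are F and E.
From F to E is 11 semitones, exactly the major seventh.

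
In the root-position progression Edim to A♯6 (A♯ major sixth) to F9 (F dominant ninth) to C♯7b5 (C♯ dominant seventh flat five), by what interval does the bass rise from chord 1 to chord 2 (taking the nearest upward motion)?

A4

The roots are E and A♯.
4 letter names make it a fourth; at 6 semitones (a half step wider than perfect) the quality is augmented.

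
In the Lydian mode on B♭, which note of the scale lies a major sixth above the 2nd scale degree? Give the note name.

A

The scale is B♭ C D E F G A.
The 2nd scale degree is C; a major sixth above that is A — scale degree 7.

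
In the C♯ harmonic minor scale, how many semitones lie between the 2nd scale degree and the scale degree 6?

The scale is C♯ D♯ E F♯ G♯ A B♯.
D♯ up to A is a diminished fifth — 6 semitones.

6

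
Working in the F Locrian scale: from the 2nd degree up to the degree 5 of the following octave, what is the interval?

The scale runs F Gb Ab Bb Cb Db Eb.
The 2nd degree is Gb and the degree 5 (up an octave) is Cb.
Counting 11 letters and 17 half steps from Gb gives a perfect eleventh.

perfect 11th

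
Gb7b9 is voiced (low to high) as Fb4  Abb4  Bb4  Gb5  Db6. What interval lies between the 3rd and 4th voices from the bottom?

minor sixth

Those voices are Bb4 and Gb5.
6 letter names make it a sixth; at 8 semitones (a half step narrower than major) the quality is minor.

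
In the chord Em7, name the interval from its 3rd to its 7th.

perfect fifth

Emin7 is spelled E G B D.
That puts G below D.
G up to D spans 5 letter names and 7 semitones — a perfect fifth.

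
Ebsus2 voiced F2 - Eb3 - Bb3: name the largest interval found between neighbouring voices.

Adjacent intervals: F2→Eb3 = minor seventh; Eb3→Bb3 = perfect fifth.
The largest is F2 to Eb3, a minor seventh (10 semitones).

minor seventh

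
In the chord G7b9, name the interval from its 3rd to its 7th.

d5

Spelling the chord: G, B, D, F, Ab.
That puts B below F.
From B to F: 6 semitones over a fifth = diminished.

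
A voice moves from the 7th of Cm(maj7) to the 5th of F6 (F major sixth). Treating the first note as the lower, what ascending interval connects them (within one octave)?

Cm(maj7) has B as its 7th, and F6 (F major sixth) has C as its 5th.
2 letter names make it a second; at 1 semitone (a half step narrower than major) the quality is minor.

m2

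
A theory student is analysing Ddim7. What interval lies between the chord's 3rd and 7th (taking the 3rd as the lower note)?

The chord tones of Ddim7 (D diminished seventh) are D–F–Ab–Cb.
3rd = F; 7th = Cb.
F up to Cb is 6 semitones, a half step narrower than a perfect fifth, so the interval is diminished.

d5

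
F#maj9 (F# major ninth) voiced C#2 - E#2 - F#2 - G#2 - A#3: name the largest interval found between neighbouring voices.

Adjacent intervals: C#2→E#2 = major third; E#2→F#2 = minor second; F#2→G#2 = major second; G#2→A#3 = major ninth.
The largest is G#2 to A#3, a major ninth (14 semitones).

major ninth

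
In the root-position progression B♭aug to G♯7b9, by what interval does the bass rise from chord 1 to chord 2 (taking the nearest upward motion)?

A6

The roots are B♭ and G♯.
From B♭ to G♯: 10 semitones over a sixth = augmented.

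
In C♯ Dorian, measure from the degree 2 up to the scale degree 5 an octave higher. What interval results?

perfect eleventh

The scale runs C♯ D♯ E F♯ G♯ A♯ B.
Degree 2 = D♯; degree 5 (up an octave) = G♯.
From D♯ to G♯ is 17 semitones, exactly the perfect eleventh.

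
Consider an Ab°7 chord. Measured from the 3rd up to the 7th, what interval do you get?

diminished fifth

The chord tones of Abdim7 (Ab diminished seventh) are Ab–Cb–Ebb–Gbb.
So we need the interval from Cb up to Gbb.
5 letter names make it a fifth; at 6 semitones (a half step narrower than perfect) the quality is diminished.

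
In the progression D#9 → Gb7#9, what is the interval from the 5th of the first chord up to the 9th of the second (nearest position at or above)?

diminished 8th

D#9 has A# as its 5th, and Gb7#9 has A as its 9th.
8 letter names make it an octave; at 11 semitones (a half step narrower than perfect) the quality is diminished.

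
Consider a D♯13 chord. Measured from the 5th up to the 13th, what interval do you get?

D♯13: D♯, F𝄪, A♯, C♯, E♯, B♯.
So we need the interval from A♯ up to B♯.
A♯ up to B♯ spans 9 letter names and 14 semitones — a major ninth.

major ninth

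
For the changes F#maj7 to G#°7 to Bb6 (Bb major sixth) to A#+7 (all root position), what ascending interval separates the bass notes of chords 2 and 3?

diminished 3rd

The roots are G# and Bb.
3 letter names make it a third; at 2 semitones (a whole step narrower than major) the quality is diminished.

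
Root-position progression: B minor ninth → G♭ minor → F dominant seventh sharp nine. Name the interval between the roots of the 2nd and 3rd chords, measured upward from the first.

The roots are G♭ and F.
G♭ up to F spans 7 letter names and 11 semitones — a major seventh.

M7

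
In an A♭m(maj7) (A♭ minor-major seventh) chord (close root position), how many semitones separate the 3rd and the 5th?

A♭m(maj7) (A♭ minor-major seventh): A♭–C♭–E♭–G.
C♭ to E♭ is a major third: 4 semitones.

4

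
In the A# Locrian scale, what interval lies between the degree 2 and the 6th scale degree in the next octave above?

perfect twelfth

A# locrian: A# B C# D# E F# G#.
That puts B below F#.
From B to F# is 19 semitones, exactly the perfect twelfth.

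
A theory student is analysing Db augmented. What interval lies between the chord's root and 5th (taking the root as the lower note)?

The chord tones of Db augmented are Db F A.
The root is Db and the 5th is A.
Db up to A is 8 semitones, a half step wider than a perfect fifth, so the interval is augmented.

augmented fifth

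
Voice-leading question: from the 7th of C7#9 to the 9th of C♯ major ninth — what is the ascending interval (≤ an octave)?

The 7th of C7#9 is B♭; the 9th of C♯ major ninth is D♯.
From B♭ to D♯: 5 semitones over a third = augmented.

augmented third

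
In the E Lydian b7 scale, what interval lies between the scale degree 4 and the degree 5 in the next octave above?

Spelling the E Lydian b7 scale: E F♯ G♯ A♯ B C♯ D.
That puts A♯ below B.
From A♯ to B: 13 semitones over a ninth = minor.

minor ninth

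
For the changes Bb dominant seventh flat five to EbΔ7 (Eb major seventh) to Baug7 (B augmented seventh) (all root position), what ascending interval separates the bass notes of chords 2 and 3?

The roots are Eb and B.
Eb up to B is 8 semitones, a half step wider than a perfect fifth, so the interval is augmented.

augmented fifth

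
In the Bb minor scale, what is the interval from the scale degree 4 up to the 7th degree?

Bb natural minor: Bb C Db Eb F Gb Ab.
Scale degree 4 = Eb; degree 7 = Ab.
From Eb to Ab is 5 semitones, exactly the perfect fourth.

perfect fourth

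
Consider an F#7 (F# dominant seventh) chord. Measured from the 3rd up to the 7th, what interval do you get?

F#7 (F# dominant seventh): F# A# C# E.
That puts A# below E.
A# up to E is 6 semitones, a half step narrower than a perfect fifth, so the interval is diminished.
This 3–7 tritone is the characteristic tension at the heart of the dominant sound.

diminished fifth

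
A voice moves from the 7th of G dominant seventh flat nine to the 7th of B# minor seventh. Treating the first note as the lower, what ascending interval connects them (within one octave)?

A3

The 7th of G dominant seventh flat nine is F; the 7th of B# minor seventh is A#.
From F to A#: 5 semitones over a third = augmented.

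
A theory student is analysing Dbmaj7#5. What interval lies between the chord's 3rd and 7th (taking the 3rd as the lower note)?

Dbmaj7#5 is spelled Db–F–A–C.
The 3rd is F and the 7th is C.
F up to C spans 5 letter names and 7 semitones — a perfect fifth.

perfect fifth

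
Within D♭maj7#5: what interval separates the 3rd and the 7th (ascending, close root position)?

perfect 5th

The chord tones of D♭maj7#5 are D♭ F A C.
So we need the interval from F up to C.
Counting 5 letters and 7 half steps from F gives a perfect fifth.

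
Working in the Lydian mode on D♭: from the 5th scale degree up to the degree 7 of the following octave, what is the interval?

major tenth

Spelling the Lydian mode on D♭: D♭ E♭ F G A♭ B♭ C.
The 5th scale degree is A♭ and the 7th degree (up an octave) is C.
From A♭ to C is 16 semitones, exactly the major tenth.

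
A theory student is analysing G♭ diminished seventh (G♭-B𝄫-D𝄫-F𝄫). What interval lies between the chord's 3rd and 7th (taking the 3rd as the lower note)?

3rd = B𝄫; 7th = F𝄫.
B𝄫 up to F𝄫 is 6 semitones, a half step narrower than a perfect fifth, so the interval is diminished.

diminished 5th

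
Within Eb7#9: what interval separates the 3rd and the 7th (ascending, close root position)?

diminished fifth

Spelling the chord: Eb–G–Bb–Db–F#.
That puts G below Db.
5 letter names make it a fifth; at 6 semitones (a half step narrower than perfect) the quality is diminished.
That tritone between 3rd and 7th is what gives the dominant seventh its pull toward resolution.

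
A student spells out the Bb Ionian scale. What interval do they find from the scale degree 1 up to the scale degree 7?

Spelling the Bb Ionian scale: Bb C D Eb F G A.
That puts Bb below A.
Counting 7 letters and 11 half steps from Bb gives a major seventh.

major seventh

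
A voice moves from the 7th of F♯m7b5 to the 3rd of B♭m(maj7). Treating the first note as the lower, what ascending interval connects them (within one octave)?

diminished 7th

F♯m7b5 has E as its 7th, and B♭m(maj7) has D♭ as its 3rd.
E up to D♭ is 9 semitones, a whole step narrower than a major seventh, so the interval is diminished.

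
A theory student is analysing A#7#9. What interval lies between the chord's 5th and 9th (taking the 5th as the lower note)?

The chord tones of A# dominant seventh sharp nine are A#-C##-E#-G#-B##.
The 5th is E# and the 9th is B##.
From E# to B##: 8 semitones over a fifth = augmented.

A5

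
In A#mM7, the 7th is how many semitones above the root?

11

A# minor-major seventh is spelled A#–C#–E#–G##.
A# to G## is a major seventh: 11 semitones.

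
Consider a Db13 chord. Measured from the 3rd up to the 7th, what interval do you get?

Db13: Db, F, Ab, Cb, Eb, Bb.
The 3rd is F and the 7th is Cb.
5 letter names make it a fifth; at 6 semitones (a half step narrower than perfect) the quality is diminished.
This 3–7 tritone is the characteristic tension at the heart of the dominant sound.

diminished fifth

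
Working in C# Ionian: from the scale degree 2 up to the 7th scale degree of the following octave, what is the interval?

The scale runs C# D# E# F# G# A# B#.
The scale degree 2 is D# and the 7th degree (up an octave) is B#.
From D# to B# is 21 semitones, exactly the major thirteenth.

major thirteenth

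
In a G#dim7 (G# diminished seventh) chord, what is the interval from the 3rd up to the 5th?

G#dim7 (G# diminished seventh): G#, B, D, F.
So we need the interval from B up to D.
From B to D: 3 semitones over a third = minor.

minor third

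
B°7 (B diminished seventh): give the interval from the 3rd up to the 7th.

Spelling the chord: B, D, F, A♭.
That puts D below A♭.
D up to A♭ is 6 semitones, a half step narrower than a perfect fifth, so the interval is diminished.

diminished 5th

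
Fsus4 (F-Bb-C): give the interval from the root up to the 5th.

perfect 5th

That puts F below C.
From F to C is 7 semitones, exactly the perfect fifth.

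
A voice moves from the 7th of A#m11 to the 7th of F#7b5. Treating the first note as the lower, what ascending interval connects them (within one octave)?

A#m11 has G# as its 7th, and F#7b5 has E as its 7th.
6 letter names make it a sixth; at 8 semitones (a half step narrower than major) the quality is minor.

minor sixth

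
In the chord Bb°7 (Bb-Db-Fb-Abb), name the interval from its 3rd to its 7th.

That puts Db below Abb.
From Db to Abb: 6 semitones over a fifth = diminished.

d5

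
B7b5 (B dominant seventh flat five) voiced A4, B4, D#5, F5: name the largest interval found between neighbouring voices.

Adjacent intervals: A4→B4 = major second; B4→D#5 = major third; D#5→F5 = diminished third.
The largest is B4 to D#5, a major third (4 semitones).

major third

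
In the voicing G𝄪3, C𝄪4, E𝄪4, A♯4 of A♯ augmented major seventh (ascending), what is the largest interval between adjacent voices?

perfect fourth

Adjacent intervals: G𝄪3→C𝄪4 = perfect fourth; C𝄪4→E𝄪4 = major third; E𝄪4→A♯4 = diminished fourth.
The largest is G𝄪3 to C𝄪4, a perfect fourth (5 semitones).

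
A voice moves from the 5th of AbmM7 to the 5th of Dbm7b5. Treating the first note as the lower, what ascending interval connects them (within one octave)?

The 5th of AbmM7 is Eb; the 5th of Dbm7b5 is Abb.
4 letter names make it a fourth; at 4 semitones (a half step narrower than perfect) the quality is diminished.

diminished fourth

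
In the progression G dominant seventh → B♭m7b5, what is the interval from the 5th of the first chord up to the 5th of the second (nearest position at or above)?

G dominant seventh has D as its 5th, and B♭m7b5 has F♭ as its 5th.
From D to F♭: 2 semitones over a third = diminished.

diminished 3rd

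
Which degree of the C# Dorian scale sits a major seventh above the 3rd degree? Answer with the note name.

The scale is C# D# E F# G# A# B.
The 3rd degree is E; a major seventh above that is D# — scale degree 2.

D#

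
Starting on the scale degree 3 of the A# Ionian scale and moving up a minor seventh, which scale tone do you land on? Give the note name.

B#

The scale is A# B# C## D# E# F## G##.
The scale degree 3 is C##; a minor seventh above that is B# — scale degree 2.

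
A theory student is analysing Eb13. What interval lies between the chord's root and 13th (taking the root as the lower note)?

Eb dominant thirteenth: Eb G Bb Db F C.
That puts Eb below C.
Eb up to C spans 13 letter names and 21 semitones — a major thirteenth.

major 13th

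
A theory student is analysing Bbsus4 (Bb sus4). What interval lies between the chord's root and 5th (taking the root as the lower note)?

perfect fifth

Spelling the chord: Bb-Eb-F.
The root is Bb and the 5th is F.
Bb up to F spans 5 letter names and 7 semitones — a perfect fifth.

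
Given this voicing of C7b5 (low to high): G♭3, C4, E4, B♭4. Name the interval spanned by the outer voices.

major tenth

The outer voices are G♭3 and B♭4.
Counting 10 letters and 16 half steps from G♭ gives a major tenth.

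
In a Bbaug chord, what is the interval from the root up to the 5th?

Bb+ (Bb augmented): Bb, D, F#.
Root = Bb; 5th = F#.
Bb up to F# is 8 semitones, a half step wider than a perfect fifth, so the interval is augmented.

augmented fifth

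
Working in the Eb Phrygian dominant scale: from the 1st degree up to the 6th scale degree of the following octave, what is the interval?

minor thirteenth

Spelling the Eb Phrygian dominant scale: Eb Fb G Ab Bb Cb Db.
So we need the interval from Eb up to Cb.
From Eb to Cb: 20 semitones over a thirteenth = minor.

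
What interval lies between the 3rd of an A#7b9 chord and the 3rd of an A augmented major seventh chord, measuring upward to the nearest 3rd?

A#7b9 has C## as its 3rd, and A augmented major seventh has C# as its 3rd.
From C## to C#: 11 semitones over an octave = diminished.

d8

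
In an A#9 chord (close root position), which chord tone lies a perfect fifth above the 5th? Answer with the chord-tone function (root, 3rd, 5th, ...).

9th

Spelling the chord: A#-C##-E#-G#-B#.
The 5th is E#. A perfect fifth above E# is B#.
B# is the chord's 9th.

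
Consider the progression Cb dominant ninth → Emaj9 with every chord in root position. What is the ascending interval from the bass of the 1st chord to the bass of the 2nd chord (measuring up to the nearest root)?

augmented third

The roots are Cb and E.
Cb up to E is 5 semitones, a half step wider than a major third, so the interval is augmented.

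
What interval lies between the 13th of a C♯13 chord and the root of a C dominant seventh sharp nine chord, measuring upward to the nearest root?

diminished third

The 13th of C♯13 is A♯; the root of C dominant seventh sharp nine is C.
From A♯ to C: 2 semitones over a third = diminished.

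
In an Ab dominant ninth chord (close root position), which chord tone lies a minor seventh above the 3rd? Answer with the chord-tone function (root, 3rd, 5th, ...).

Spelling the chord: Ab, C, Eb, Gb, Bb.
The 3rd is C. A minor seventh above C is Bb.
Bb is the chord's 9th.

9th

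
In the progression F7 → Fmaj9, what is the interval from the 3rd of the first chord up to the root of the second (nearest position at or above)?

minor 6th

F7 has A as its 3rd, and Fmaj9 has F as its root.
A up to F is 8 semitones, a half step narrower than a major sixth, so the interval is minor.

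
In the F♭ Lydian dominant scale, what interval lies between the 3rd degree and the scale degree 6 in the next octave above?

The scale runs F♭ G♭ A♭ B♭ C♭ D♭ E𝄫.
So we need the interval from A♭ up to D♭.
Counting 11 letters and 17 half steps from A♭ gives a perfect eleventh.

perfect 11th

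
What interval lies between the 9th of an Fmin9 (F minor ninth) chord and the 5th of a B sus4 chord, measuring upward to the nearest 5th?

major 7th

The 9th of Fmin9 (F minor ninth) is G; the 5th of B sus4 is F#.
Counting 7 letters and 11 half steps from G gives a major seventh.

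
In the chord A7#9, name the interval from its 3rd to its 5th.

minor third

A dominant seventh sharp nine is spelled A, C#, E, G, B#.
The 3rd is C# and the 5th is E.
C# up to E is 3 semitones, a half step narrower than a major third, so the interval is minor.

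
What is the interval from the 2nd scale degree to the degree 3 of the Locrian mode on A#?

major second

Spelling the Locrian mode on A#: A# B C# D# E F# G#.
The 2nd scale degree is B and the 3rd scale degree is C#.
From B to C# is 2 semitones, exactly the major second.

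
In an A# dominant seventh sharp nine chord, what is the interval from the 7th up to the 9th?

A3

A#7#9 is spelled A#-C##-E#-G#-B##.
That puts G# below B##.
From G# to B##: 5 semitones over a third = augmented.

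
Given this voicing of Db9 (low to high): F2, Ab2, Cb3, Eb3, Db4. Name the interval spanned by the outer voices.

The outer voices are F2 and Db4.
F up to Db is 20 semitones, a half step narrower than a major thirteenth, so the interval is minor.

minor 13th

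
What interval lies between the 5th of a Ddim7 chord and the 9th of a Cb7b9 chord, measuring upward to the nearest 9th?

diminished fourth

Ddim7 has Ab as its 5th, and Cb7b9 has Dbb as its 9th.
Ab up to Dbb is 4 semitones, a half step narrower than a perfect fourth, so the interval is diminished.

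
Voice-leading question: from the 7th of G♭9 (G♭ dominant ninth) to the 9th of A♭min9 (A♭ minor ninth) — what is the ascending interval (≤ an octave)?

The 7th of G♭9 (G♭ dominant ninth) is F♭; the 9th of A♭min9 (A♭ minor ninth) is B♭.
From F♭ to B♭: 6 semitones over a fourth = augmented.

A4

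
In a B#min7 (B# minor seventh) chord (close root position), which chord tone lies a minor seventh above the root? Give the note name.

A#

B#min7 (B# minor seventh) is spelled B#, D#, F##, A#.
The root is B#. A minor seventh above B# is A#.
A# is the chord's 7th.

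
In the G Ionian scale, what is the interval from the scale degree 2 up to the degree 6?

G major: G A B C D E F#.
So we need the interval from A up to E.
Counting 5 letters and 7 half steps from A gives a perfect fifth.

P5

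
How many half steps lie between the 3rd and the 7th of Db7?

6

Db dominant seventh: Db-F-Ab-Cb.
F to Cb is a diminished fifth: 6 semitones.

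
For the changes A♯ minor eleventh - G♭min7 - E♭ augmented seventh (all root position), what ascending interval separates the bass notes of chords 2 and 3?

major sixth

The roots are G♭ and E♭.
From G♭ to E♭ is 9 semitones, exactly the major sixth.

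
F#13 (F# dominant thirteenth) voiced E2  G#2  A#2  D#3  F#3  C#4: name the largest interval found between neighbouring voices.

Adjacent intervals: E2→G#2 = major third; G#2→A#2 = major second; A#2→D#3 = perfect fourth; D#3→F#3 = minor third; F#3→C#4 = perfect fifth.
The largest is F#3 to C#4, a perfect fifth (7 semitones).

P5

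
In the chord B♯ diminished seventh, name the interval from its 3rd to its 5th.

B♯dim7 (B♯ diminished seventh): B♯-D♯-F♯-A.
3rd = D♯; 5th = F♯.
3 letter names make it a third; at 3 semitones (a half step narrower than major) the quality is minor.

minor third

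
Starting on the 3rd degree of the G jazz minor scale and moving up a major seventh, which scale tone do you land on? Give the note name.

The scale is G A B♭ C D E F♯.
The 3rd degree is B♭; a major seventh above that is A — scale degree 2.

A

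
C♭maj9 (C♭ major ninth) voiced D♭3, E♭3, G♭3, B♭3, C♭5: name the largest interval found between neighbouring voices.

minor ninth

Adjacent intervals: D♭3→E♭3 = major second; E♭3→G♭3 = minor third; G♭3→B♭3 = major third; B♭3→C♭5 = minor ninth.
The largest is B♭3 to C♭5, a minor ninth (13 semitones).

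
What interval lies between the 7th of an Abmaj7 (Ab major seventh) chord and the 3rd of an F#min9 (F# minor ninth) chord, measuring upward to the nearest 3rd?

major second

The 7th of Abmaj7 (Ab major seventh) is G; the 3rd of F#min9 (F# minor ninth) is A.
G up to A spans 2 letter names and 2 semitones — a major second.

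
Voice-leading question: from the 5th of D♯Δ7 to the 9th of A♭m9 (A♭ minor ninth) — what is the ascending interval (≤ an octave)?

diminished 2nd

D♯Δ7 has A♯ as its 5th, and A♭m9 (A♭ minor ninth) has B♭ as its 9th.
A♯ up to B♭ is 0 semitones, a whole step narrower than a major second, so the interval is diminished.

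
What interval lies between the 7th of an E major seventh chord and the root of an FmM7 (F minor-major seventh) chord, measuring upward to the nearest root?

E major seventh has D# as its 7th, and FmM7 (F minor-major seventh) has F as its root.
3 letter names make it a third; at 2 semitones (a whole step narrower than major) the quality is diminished.

diminished 3rd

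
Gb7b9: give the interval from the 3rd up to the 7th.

Spelling the chord: Gb, Bb, Db, Fb, Abb.
That puts Bb below Fb.
5 letter names make it a fifth; at 6 semitones (a half step narrower than perfect) the quality is diminished.
This 3–7 tritone is the characteristic tension at the heart of the dominant sound.

diminished fifth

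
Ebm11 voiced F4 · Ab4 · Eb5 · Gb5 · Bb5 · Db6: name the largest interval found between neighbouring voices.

Adjacent intervals: F4→Ab4 = minor third; Ab4→Eb5 = perfect fifth; Eb5→Gb5 = minor third; Gb5→Bb5 = major third; Bb5→Db6 = minor third.
The largest is Ab4 to Eb5, a perfect fifth (7 semitones).

perfect fifth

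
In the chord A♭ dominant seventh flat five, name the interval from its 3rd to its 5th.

diminished third

A♭7b5 (A♭ dominant seventh flat five): A♭, C, E𝄫, G♭.
The 3rd is C and the 5th is E𝄫.
C up to E𝄫 is 2 semitones, a whole step narrower than a major third, so the interval is diminished.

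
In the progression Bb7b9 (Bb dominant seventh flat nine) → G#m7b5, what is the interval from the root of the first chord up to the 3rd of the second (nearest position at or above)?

A1

Bb7b9 (Bb dominant seventh flat nine) has Bb as its root, and G#m7b5 has B as its 3rd.
Bb up to B is 1 semitone, a half step wider than a perfect unison, so the interval is augmented.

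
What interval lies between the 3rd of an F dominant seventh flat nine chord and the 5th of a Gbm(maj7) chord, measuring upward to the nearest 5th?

d4

The 3rd of F dominant seventh flat nine is A; the 5th of Gbm(maj7) is Db.
A up to Db is 4 semitones, a half step narrower than a perfect fourth, so the interval is diminished.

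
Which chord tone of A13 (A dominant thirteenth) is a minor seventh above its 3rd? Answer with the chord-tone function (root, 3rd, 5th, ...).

9th

Spelling the chord: A, C#, E, G, B, F#.
The 3rd is C#. A minor seventh above C# is B.
B is the chord's 9th.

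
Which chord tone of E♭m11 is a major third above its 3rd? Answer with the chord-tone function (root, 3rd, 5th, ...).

5th

Spelling the chord: E♭, G♭, B♭, D♭, F, A♭.
The 3rd is G♭. A major third above G♭ is B♭.
B♭ is the chord's 5th.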